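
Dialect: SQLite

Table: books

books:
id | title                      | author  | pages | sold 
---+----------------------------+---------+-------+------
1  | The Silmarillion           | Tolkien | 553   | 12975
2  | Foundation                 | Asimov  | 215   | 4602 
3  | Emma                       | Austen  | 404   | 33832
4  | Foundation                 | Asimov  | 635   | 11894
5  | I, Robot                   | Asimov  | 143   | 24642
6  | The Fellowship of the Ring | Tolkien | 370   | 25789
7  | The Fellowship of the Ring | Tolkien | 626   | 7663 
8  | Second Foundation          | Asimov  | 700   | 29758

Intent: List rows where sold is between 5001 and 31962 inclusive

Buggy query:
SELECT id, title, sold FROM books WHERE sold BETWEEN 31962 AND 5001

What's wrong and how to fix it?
Bug: BETWEEN expects the lower bound first; with 31962 AND 5001 the range is empty

Fix: Write BETWEEN 5001 AND 31962

Corrected query:
SELECT id, title, sold FROM books WHERE sold BETWEEN 5001 AND 31962

Result:
id | title                      | sold 
---+----------------------------+------
1  | The Silmarillion           | 12975
4  | Foundation                 | 11894
5  | I, Robot                   | 24642
6  | The Fellowship of the Ring | 25789
7  | The Fellowship of the Ring | 7663 
8  | Second Foundation          | 29758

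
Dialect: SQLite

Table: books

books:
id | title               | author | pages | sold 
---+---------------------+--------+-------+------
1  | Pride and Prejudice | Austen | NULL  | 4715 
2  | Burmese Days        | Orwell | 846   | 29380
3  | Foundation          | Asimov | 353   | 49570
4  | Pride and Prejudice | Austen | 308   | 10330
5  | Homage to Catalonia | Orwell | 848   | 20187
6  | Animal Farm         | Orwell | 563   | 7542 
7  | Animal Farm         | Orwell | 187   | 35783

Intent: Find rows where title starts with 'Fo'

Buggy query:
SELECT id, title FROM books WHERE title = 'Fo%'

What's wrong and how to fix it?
Bug: Wildcards only work with LIKE; '=' treats '%' as a literal character

Fix: Replace '=' with LIKE so 'Fo%' is treated as a pattern

Corrected query:
SELECT id, title FROM books WHERE title LIKE 'Fo%'

Result:
id | title     
---+-----------
3  | Foundation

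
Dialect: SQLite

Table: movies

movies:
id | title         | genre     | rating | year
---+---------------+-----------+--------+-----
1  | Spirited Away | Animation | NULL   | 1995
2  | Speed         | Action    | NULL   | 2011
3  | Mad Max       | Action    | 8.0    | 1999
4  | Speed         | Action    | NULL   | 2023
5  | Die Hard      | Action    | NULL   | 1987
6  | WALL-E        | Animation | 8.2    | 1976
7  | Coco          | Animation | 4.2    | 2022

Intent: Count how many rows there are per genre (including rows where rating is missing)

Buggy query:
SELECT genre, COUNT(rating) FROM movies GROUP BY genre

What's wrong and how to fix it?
Bug: COUNT(rating) skips NULLs, so groups with missing rating are undercounted

Fix: Replace COUNT(rating) with COUNT(*)

Corrected query:
SELECT genre, COUNT(*) FROM movies GROUP BY genre

Result:
genre     | COUNT(*)
----------+---------
Action    | 4       
Animation | 3       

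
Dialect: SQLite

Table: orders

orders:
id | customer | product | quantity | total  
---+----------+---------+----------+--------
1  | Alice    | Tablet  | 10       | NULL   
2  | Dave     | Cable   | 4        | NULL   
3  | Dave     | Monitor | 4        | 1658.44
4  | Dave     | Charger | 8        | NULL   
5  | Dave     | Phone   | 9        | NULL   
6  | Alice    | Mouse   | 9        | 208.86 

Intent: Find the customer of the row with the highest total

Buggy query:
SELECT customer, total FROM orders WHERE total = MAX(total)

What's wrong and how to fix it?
Bug: WHERE is evaluated per row; an aggregate over the whole table isn't defined there

Fix: Use a subquery: WHERE total = (SELECT MAX(total) FROM orders)

Corrected query:
SELECT customer, total FROM orders WHERE total = (SELECT MAX(total) FROM orders)

Result:
customer | total  
---------+--------
Dave     | 1658.44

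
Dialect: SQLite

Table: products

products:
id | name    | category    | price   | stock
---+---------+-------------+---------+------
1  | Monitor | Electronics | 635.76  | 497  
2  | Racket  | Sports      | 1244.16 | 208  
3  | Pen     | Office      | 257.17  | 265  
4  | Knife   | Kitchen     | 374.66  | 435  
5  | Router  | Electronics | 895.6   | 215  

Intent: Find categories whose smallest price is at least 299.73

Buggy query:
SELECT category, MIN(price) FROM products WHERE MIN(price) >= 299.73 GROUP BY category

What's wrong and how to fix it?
Bug: MIN() in WHERE is a misuse of aggregate

Fix: Replace WHERE with HAVING after the GROUP BY

Corrected query:
SELECT category, MIN(price) FROM products GROUP BY category HAVING MIN(price) >= 299.73

Result:
category    | MIN(price)
------------+-----------
Electronics | 635.76    
Kitchen     | 374.66    
Sports      | 1244.16   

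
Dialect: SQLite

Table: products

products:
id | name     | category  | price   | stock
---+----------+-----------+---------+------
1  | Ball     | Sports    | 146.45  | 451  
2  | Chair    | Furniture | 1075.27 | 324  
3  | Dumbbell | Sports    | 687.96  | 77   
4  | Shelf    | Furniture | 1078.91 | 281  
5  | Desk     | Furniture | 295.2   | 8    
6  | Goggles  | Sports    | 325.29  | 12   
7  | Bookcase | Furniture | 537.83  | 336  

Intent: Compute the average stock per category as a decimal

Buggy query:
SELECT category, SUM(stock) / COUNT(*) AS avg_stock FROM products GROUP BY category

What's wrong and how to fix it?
Bug: SUM(stock) and COUNT(*) are both integers; the division truncates the fractional part

Fix: Cast one side to REAL so the division keeps the fractional part

Corrected query:
SELECT category, SUM(stock) * 1.0 / COUNT(*) AS avg_stock FROM products GROUP BY category

Result:
category  | avg_stock
----------+----------
Furniture | 237.25   
Sports    | 180      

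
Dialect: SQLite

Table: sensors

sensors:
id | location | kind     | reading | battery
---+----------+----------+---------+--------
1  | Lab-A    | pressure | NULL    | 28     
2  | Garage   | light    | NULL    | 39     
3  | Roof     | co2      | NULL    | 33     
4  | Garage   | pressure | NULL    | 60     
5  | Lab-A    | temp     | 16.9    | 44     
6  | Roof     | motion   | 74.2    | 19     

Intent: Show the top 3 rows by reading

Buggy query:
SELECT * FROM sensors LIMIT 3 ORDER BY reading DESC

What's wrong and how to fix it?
Bug: LIMIT must come after ORDER BY

Fix: Swap the clauses: ORDER BY first, then LIMIT

Corrected query:
SELECT * FROM sensors ORDER BY reading DESC LIMIT 3

Result:
id | location | kind     | reading | battery
---+----------+----------+---------+--------
6  | Roof     | motion   | 74.2    | 19     
5  | Lab-A    | temp     | 16.9    | 44     
1  | Lab-A    | pressure | NULL    | 28     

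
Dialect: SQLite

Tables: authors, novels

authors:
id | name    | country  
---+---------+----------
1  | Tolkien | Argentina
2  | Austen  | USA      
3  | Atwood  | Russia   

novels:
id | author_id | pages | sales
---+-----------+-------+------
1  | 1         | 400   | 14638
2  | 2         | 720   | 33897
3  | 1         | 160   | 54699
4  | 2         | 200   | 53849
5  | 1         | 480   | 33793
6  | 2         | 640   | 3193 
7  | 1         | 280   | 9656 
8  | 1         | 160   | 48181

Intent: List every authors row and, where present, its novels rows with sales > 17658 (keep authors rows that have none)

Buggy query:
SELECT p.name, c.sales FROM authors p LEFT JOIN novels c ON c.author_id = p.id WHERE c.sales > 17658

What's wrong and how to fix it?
Bug: Filtering c.sales in WHERE discards the NULL rows produced by LEFT JOIN, turning it into an inner join

Fix: Put 'c.sales > 17658' in the JOIN's ON clause instead of WHERE

Corrected query:
SELECT p.name, c.sales FROM authors p LEFT JOIN novels c ON c.author_id = p.id AND c.sales > 17658

Result:
name    | sales
--------+------
Tolkien | 33793
Tolkien | 48181
Tolkien | 54699
Austen  | 33897
Austen  | 53849
Atwood  | NULL 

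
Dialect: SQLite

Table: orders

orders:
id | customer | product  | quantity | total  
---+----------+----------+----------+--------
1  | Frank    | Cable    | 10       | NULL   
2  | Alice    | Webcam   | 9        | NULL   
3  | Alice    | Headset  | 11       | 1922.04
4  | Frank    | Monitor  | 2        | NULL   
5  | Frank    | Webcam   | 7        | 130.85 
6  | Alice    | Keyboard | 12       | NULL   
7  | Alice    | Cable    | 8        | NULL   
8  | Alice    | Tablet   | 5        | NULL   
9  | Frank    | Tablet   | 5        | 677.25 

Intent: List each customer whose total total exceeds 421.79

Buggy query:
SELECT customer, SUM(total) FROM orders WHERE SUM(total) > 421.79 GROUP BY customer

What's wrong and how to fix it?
Bug: SUM(total) is an aggregate, but WHERE filters rows before aggregation

Fix: Use HAVING (which filters groups after aggregation) instead of WHERE

Corrected query:
SELECT customer, SUM(total) FROM orders GROUP BY customer HAVING SUM(total) > 421.79

Result:
customer | SUM(total)
---------+-----------
Alice    | 1922.04   
Frank    | 808.1     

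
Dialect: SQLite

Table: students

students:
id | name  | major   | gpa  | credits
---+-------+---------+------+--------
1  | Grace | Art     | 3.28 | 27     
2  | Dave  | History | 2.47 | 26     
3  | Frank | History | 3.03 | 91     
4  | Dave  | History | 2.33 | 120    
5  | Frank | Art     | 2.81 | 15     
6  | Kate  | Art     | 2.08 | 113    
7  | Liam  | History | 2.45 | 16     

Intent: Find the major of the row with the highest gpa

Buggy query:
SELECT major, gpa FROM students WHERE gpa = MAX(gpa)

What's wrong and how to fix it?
Bug: MAX(gpa) is an aggregate and cannot be used directly in WHERE

Fix: Use a subquery: WHERE gpa = (SELECT MAX(gpa) FROM students)

Corrected query:
SELECT major, gpa FROM students WHERE gpa = (SELECT MAX(gpa) FROM students)

Result:
major | gpa 
------+-----
Art   | 3.28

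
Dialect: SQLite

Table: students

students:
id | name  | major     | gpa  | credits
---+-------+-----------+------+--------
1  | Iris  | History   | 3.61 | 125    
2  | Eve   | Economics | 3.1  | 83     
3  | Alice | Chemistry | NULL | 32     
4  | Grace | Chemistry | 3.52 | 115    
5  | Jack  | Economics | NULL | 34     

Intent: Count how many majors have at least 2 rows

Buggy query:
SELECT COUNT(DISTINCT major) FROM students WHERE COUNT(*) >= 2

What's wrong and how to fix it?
Bug: COUNT(*) cannot appear in WHERE; the per-group count doesn't exist yet

Fix: Use a subquery that GROUPs and filters with HAVING, then count its rows

Corrected query:
SELECT COUNT(*) FROM (SELECT major FROM students GROUP BY major HAVING COUNT(*) >= 2)

Result:
COUNT(*)
--------
2       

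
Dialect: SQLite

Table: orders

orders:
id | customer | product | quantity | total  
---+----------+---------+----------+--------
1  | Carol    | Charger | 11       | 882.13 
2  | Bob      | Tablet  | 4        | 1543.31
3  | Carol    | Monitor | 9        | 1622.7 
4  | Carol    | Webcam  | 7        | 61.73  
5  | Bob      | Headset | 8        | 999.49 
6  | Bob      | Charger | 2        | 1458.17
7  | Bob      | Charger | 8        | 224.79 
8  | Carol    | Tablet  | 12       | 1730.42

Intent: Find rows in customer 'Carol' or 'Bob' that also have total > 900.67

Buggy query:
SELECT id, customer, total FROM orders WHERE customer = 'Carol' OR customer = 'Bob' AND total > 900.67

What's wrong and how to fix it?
Bug: Without parentheses, AND is evaluated before OR, so the total filter only applies to the 'Bob' branch

Fix: Add parentheses around the OR so the AND applies to both alternatives

Corrected query:
SELECT id, customer, total FROM orders WHERE (customer = 'Carol' OR customer = 'Bob') AND total > 900.67

Result:
id | customer | total  
---+----------+--------
2  | Bob      | 1543.31
3  | Carol    | 1622.7 
5  | Bob      | 999.49 
6  | Bob      | 1458.17
8  | Carol    | 1730.42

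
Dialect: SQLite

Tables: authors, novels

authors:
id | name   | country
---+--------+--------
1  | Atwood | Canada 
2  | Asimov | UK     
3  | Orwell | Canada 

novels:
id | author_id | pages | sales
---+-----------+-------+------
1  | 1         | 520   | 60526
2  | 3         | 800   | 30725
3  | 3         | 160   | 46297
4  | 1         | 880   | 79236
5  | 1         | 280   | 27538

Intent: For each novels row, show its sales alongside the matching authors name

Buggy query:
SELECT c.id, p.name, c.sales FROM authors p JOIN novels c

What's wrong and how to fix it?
Bug: JOIN with no ON clause produces a cartesian product; every novels row pairs with every authors row

Fix: Add ON c.author_id = p.id to the JOIN

Corrected query:
SELECT c.id, p.name, c.sales FROM authors p JOIN novels c ON c.author_id = p.id

Result:
id | name   | sales
---+--------+------
1  | Atwood | 60526
2  | Orwell | 30725
3  | Orwell | 46297
4  | Atwood | 79236
5  | Atwood | 27538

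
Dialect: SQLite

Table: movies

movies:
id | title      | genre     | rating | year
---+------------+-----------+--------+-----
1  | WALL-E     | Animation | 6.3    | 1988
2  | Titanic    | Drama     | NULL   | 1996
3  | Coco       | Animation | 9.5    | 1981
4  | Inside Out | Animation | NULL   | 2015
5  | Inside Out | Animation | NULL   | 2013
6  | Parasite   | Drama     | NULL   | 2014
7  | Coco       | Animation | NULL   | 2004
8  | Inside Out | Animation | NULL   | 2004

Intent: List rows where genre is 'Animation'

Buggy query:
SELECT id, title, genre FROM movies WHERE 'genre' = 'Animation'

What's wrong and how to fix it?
Bug: Single quotes denote string literals in SQL; the column name is being compared as a constant string

Fix: Remove the quotes around the column name (or use double quotes for an identifier)

Corrected query:
SELECT id, title, genre FROM movies WHERE genre = 'Animation'

Result:
id | title      | genre    
---+------------+----------
1  | WALL-E     | Animation
3  | Coco       | Animation
4  | Inside Out | Animation
5  | Inside Out | Animation
7  | Coco       | Animation
8  | Inside Out | Animation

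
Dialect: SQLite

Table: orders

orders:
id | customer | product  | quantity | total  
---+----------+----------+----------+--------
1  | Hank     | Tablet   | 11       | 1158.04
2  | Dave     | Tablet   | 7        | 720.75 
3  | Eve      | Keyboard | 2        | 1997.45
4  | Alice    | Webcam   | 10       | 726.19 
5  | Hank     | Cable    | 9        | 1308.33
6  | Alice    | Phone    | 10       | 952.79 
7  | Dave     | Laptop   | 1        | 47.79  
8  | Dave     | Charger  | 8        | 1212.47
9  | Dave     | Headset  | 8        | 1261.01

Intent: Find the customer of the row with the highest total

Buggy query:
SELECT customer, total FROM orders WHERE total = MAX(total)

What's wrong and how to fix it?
Bug: WHERE is evaluated per row; an aggregate over the whole table isn't defined there

Fix: Wrap MAX in a scalar subquery so WHERE compares against a single value

Corrected query:
SELECT customer, total FROM orders WHERE total = (SELECT MAX(total) FROM orders)

Result:
customer | total  
---------+--------
Eve      | 1997.45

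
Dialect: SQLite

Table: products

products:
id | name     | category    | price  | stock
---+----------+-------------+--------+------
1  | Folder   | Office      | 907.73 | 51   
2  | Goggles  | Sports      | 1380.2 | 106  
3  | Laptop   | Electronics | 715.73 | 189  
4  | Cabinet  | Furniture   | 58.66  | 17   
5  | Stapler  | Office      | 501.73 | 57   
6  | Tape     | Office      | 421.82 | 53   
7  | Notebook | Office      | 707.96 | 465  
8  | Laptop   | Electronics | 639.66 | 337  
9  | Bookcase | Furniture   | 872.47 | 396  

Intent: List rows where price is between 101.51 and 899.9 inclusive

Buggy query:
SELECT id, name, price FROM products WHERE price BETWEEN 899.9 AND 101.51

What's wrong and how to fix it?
Bug: BETWEEN expects the lower bound first; with 899.9 AND 101.51 the range is empty

Fix: Write BETWEEN 101.51 AND 899.9

Corrected query:
SELECT id, name, price FROM products WHERE price BETWEEN 101.51 AND 899.9

Result:
id | name     | price 
---+----------+-------
3  | Laptop   | 715.73
5  | Stapler  | 501.73
6  | Tape     | 421.82
7  | Notebook | 707.96
8  | Laptop   | 639.66
9  | Bookcase | 872.47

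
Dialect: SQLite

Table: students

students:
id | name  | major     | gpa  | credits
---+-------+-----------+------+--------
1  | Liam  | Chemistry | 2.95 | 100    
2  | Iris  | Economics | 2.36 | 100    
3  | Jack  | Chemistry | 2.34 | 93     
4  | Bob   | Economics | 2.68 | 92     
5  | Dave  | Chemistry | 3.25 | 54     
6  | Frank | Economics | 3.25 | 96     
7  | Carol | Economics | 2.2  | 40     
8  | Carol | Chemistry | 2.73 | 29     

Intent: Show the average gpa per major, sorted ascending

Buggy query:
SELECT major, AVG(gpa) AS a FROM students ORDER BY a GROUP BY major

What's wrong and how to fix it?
Bug: GROUP BY must precede ORDER BY

Fix: Reorder: SELECT … FROM … GROUP BY … ORDER BY …

Corrected query:
SELECT major, AVG(gpa) AS a FROM students GROUP BY major ORDER BY a

Result:
major     | a     
----------+-------
Economics | 2.6225
Chemistry | 2.8175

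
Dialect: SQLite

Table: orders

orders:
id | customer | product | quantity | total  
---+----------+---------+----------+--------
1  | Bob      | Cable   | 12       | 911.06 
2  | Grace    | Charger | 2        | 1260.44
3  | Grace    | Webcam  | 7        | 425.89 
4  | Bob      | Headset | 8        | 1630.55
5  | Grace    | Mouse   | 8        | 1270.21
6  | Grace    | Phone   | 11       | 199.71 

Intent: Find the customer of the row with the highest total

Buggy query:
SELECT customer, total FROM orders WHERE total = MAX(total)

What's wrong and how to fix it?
Bug: MAX(total) is an aggregate and cannot be used directly in WHERE

Fix: Use a subquery: WHERE total = (SELECT MAX(total) FROM orders)

Corrected query:
SELECT customer, total FROM orders WHERE total = (SELECT MAX(total) FROM orders)

Result:
customer | total  
---------+--------
Bob      | 1630.55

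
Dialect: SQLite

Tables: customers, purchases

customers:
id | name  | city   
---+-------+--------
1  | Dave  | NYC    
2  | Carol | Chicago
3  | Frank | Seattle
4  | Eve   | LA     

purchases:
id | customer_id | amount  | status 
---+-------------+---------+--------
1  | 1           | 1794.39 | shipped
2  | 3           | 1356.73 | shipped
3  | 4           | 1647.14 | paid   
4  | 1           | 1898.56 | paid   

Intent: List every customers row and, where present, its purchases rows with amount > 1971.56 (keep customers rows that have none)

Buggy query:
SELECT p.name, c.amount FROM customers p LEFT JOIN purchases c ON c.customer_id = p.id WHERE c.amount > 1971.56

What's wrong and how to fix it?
Bug: A WHERE condition on the right-hand table after LEFT JOIN drops unmatched parents

Fix: Put 'c.amount > 1971.56' in the JOIN's ON clause instead of WHERE

Corrected query:
SELECT p.name, c.amount FROM customers p LEFT JOIN purchases c ON c.customer_id = p.id AND c.amount > 1971.56

Result:
name  | amount
------+-------
Dave  | NULL  
Carol | NULL  
Frank | NULL  
Eve   | NULL  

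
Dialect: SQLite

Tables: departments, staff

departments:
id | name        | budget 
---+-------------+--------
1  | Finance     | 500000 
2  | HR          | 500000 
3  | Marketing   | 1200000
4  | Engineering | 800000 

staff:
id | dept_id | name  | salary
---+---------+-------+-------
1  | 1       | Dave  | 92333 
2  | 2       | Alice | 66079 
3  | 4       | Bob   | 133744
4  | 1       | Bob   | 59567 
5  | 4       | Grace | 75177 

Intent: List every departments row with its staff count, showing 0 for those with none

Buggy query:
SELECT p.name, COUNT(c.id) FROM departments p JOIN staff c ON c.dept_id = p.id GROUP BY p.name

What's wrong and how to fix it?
Bug: An inner join excludes parents with zero children

Fix: Switch to LEFT JOIN to retain unmatched parent rows

Corrected query:
SELECT p.name, COUNT(c.id) FROM departments p LEFT JOIN staff c ON c.dept_id = p.id GROUP BY p.name

Result:
name        | COUNT(c.id)
------------+------------
Engineering | 2          
Finance     | 2          
HR          | 1          
Marketing   | 0          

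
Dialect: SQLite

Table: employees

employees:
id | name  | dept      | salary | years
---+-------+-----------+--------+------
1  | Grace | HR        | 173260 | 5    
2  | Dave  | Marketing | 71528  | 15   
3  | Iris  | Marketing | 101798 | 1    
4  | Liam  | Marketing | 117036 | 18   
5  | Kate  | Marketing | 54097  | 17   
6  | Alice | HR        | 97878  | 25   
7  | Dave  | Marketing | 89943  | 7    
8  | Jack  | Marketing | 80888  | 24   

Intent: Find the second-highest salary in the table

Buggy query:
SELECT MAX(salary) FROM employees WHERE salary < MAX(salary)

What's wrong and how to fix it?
Bug: The inner MAX is an aggregate inside WHERE, which is not allowed

Fix: Compute the overall MAX in a subquery, then take MAX of rows below it

Corrected query:
SELECT MAX(salary) FROM employees WHERE salary < (SELECT MAX(salary) FROM employees)

Result:
MAX(salary)
-----------
117036     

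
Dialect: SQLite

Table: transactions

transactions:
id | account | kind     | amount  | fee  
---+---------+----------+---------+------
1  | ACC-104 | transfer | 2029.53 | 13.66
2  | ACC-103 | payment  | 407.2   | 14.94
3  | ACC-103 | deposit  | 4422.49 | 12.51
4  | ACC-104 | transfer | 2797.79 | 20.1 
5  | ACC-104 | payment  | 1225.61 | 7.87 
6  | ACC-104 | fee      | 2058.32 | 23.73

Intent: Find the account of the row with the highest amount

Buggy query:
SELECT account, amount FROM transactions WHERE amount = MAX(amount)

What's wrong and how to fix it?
Bug: MAX(amount) is an aggregate and cannot be used directly in WHERE

Fix: Use a subquery: WHERE amount = (SELECT MAX(amount) FROM transactions)

Corrected query:
SELECT account, amount FROM transactions WHERE amount = (SELECT MAX(amount) FROM transactions)

Result:
account | amount 
--------+--------
ACC-103 | 4422.49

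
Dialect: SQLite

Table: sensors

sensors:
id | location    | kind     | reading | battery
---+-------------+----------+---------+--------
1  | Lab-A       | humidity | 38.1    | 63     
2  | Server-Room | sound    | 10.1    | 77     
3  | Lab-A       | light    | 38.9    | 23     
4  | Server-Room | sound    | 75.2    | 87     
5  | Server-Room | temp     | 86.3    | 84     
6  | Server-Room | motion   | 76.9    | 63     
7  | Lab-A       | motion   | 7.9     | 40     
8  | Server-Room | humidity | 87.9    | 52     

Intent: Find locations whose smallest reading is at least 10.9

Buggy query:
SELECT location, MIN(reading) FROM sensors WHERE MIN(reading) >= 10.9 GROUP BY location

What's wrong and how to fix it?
Bug: Aggregates like MIN are computed per group after WHERE runs

Fix: Replace WHERE with HAVING after the GROUP BY

Corrected query:
SELECT location, MIN(reading) FROM sensors GROUP BY location HAVING MIN(reading) >= 10.9

Result:
(no rows)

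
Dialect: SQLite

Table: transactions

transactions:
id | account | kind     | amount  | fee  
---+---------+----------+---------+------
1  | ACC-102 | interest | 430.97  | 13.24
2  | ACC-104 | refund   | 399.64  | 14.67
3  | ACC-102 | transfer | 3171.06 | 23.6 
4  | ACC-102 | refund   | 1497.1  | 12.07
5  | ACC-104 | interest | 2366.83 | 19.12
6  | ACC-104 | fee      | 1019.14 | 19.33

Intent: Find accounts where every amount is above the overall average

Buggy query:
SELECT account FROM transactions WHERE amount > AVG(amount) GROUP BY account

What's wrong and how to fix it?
Bug: AVG() is an aggregate; it can't sit directly in WHERE

Fix: Compute the overall average in a scalar subquery and compare each group's MIN against it in HAVING

Corrected query:
SELECT account FROM transactions GROUP BY account HAVING MIN(amount) > (SELECT AVG(amount) FROM transactions)

Result:
(no rows)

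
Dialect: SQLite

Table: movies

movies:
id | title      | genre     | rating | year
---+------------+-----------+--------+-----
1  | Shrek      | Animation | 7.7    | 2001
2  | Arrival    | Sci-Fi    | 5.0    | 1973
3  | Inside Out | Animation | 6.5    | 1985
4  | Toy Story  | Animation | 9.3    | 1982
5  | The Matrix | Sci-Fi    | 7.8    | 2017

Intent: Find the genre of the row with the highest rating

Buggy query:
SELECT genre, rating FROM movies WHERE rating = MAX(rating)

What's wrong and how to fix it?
Bug: WHERE is evaluated per row; an aggregate over the whole table isn't defined there

Fix: Use a subquery: WHERE rating = (SELECT MAX(rating) FROM movies)

Corrected query:
SELECT genre, rating FROM movies WHERE rating = (SELECT MAX(rating) FROM movies)

Result:
genre     | rating
----------+-------
Animation | 9.3   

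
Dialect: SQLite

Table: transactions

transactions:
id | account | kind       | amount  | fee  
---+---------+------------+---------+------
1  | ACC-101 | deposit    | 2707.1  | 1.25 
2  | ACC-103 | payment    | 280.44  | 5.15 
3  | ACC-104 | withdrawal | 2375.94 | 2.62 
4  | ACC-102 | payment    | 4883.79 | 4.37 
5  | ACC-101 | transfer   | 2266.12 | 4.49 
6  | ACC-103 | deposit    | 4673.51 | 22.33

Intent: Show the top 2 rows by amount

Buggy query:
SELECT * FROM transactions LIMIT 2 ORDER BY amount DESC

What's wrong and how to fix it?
Bug: LIMIT must come after ORDER BY

Fix: Sort with ORDER BY, then apply LIMIT

Corrected query:
SELECT * FROM transactions ORDER BY amount DESC LIMIT 2

Result:
id | account | kind    | amount  | fee  
---+---------+---------+---------+------
4  | ACC-102 | payment | 4883.79 | 4.37 
6  | ACC-103 | deposit | 4673.51 | 22.33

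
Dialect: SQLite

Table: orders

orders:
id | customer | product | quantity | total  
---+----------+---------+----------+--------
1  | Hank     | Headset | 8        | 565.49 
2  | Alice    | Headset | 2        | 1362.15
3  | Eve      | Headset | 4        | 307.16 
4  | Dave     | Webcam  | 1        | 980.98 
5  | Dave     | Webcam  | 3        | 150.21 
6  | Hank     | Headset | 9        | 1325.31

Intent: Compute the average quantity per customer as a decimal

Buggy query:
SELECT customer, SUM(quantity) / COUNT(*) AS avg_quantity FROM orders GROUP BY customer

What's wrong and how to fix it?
Bug: SUM(quantity) and COUNT(*) are both integers; the division truncates the fractional part

Fix: Cast one side to REAL so the division keeps the fractional part

Corrected query:
SELECT customer, SUM(quantity) * 1.0 / COUNT(*) AS avg_quantity FROM orders GROUP BY customer

Result:
customer | avg_quantity
---------+-------------
Alice    | 2           
Dave     | 2           
Eve      | 4           
Hank     | 8.5         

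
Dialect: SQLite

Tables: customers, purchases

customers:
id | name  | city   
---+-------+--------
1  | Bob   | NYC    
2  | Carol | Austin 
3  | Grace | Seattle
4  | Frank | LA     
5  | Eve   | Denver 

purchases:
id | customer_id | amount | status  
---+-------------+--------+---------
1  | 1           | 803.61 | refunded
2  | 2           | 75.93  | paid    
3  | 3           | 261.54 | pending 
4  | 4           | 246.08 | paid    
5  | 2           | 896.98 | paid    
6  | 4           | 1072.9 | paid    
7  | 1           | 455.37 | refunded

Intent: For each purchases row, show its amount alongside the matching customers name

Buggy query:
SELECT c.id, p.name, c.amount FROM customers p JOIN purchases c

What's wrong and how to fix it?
Bug: JOIN with no ON clause produces a cartesian product; every purchases row pairs with every customers row

Fix: Specify the join condition linking the foreign key to the parent id

Corrected query:
SELECT c.id, p.name, c.amount FROM customers p JOIN purchases c ON c.customer_id = p.id

Result:
id | name  | amount
---+-------+-------
1  | Bob   | 803.61
2  | Carol | 75.93 
3  | Grace | 261.54
4  | Frank | 246.08
5  | Carol | 896.98
6  | Frank | 1072.9
7  | Bob   | 455.37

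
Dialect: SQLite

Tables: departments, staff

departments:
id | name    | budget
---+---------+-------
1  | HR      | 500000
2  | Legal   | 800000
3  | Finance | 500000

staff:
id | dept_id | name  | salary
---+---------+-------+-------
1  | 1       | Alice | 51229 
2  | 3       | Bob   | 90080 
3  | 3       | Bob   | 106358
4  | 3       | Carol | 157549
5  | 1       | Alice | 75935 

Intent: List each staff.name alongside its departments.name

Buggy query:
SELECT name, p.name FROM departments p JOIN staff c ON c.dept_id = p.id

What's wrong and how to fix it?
Bug: Both tables have a 'name' column; the unqualified reference is ambiguous

Fix: Qualify the column with its table alias (c.name)

Corrected query:
SELECT c.name, p.name FROM departments p JOIN staff c ON c.dept_id = p.id

Result:
name  | name   
------+--------
Alice | HR     
Bob   | Finance
Bob   | Finance
Carol | Finance
Alice | HR     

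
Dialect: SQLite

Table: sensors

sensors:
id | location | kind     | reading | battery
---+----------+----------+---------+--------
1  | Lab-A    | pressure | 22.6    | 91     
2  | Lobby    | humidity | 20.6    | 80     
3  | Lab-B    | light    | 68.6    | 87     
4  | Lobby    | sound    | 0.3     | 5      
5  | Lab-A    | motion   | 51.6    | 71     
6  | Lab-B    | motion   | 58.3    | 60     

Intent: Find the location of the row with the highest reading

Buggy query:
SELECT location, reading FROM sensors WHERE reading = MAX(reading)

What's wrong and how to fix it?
Bug: WHERE is evaluated per row; an aggregate over the whole table isn't defined there

Fix: Use a subquery: WHERE reading = (SELECT MAX(reading) FROM sensors)

Corrected query:
SELECT location, reading FROM sensors WHERE reading = (SELECT MAX(reading) FROM sensors)

Result:
location | reading
---------+--------
Lab-B    | 68.6   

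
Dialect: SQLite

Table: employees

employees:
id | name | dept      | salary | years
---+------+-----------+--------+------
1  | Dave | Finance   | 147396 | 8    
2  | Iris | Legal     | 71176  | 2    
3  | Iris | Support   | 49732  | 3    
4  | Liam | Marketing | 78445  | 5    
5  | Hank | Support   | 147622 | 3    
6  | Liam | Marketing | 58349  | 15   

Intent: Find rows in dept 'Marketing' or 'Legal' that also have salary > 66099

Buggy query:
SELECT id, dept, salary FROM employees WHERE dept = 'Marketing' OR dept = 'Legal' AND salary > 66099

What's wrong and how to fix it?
Bug: AND binds tighter than OR, so this parses as dept = 'Marketing' OR (dept = 'Legal' AND salary > 66099)

Fix: Group the OR with parentheses (or use IN), then AND the threshold

Corrected query:
SELECT id, dept, salary FROM employees WHERE (dept = 'Marketing' OR dept = 'Legal') AND salary > 66099

Result:
id | dept      | salary
---+-----------+-------
2  | Legal     | 71176 
4  | Marketing | 78445 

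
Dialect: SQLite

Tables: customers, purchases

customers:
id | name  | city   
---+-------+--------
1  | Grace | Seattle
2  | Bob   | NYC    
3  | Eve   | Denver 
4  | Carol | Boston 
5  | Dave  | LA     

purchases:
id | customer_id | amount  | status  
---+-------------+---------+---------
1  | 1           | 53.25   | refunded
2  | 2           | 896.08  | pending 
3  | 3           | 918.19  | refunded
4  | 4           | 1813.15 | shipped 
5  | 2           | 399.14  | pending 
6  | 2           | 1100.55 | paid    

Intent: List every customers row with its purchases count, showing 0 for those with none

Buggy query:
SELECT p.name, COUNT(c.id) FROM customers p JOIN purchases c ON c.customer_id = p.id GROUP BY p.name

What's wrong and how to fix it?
Bug: INNER JOIN drops customers rows that have no matching purchases rows

Fix: Switch to LEFT JOIN to retain unmatched parent rows

Corrected query:
SELECT p.name, COUNT(c.id) FROM customers p LEFT JOIN purchases c ON c.customer_id = p.id GROUP BY p.name

Result:
name  | COUNT(c.id)
------+------------
Bob   | 3          
Carol | 1          
Dave  | 0          
Eve   | 1          
Grace | 1          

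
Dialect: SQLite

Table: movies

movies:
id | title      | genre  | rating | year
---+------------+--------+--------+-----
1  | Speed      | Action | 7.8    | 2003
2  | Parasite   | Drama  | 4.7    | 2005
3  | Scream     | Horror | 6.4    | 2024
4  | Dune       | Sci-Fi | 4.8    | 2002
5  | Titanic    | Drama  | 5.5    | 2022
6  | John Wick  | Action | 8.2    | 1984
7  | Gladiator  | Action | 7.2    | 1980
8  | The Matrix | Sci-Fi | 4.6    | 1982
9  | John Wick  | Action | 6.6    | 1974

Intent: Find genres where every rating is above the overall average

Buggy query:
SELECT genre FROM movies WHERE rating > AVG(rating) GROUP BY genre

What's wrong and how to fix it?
Bug: AVG() is an aggregate; it can't sit directly in WHERE

Fix: Compute the overall average in a scalar subquery and compare each group's MIN against it in HAVING

Corrected query:
SELECT genre FROM movies GROUP BY genre HAVING MIN(rating) > (SELECT AVG(rating) FROM movies)

Result:
genre 
------
Action
Horror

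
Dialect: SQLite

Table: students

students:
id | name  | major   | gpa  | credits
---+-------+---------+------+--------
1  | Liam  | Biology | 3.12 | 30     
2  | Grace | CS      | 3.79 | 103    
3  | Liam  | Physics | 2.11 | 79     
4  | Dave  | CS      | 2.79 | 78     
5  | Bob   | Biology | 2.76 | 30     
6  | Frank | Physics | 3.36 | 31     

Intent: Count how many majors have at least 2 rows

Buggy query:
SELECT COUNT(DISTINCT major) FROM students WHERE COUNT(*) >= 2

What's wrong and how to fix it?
Bug: WHERE filters individual rows, not groups, so a group-level COUNT is invalid there

Fix: Use a subquery that GROUPs and filters with HAVING, then count its rows

Corrected query:
SELECT COUNT(*) FROM (SELECT major FROM students GROUP BY major HAVING COUNT(*) >= 2)

Result:
COUNT(*)
--------
3       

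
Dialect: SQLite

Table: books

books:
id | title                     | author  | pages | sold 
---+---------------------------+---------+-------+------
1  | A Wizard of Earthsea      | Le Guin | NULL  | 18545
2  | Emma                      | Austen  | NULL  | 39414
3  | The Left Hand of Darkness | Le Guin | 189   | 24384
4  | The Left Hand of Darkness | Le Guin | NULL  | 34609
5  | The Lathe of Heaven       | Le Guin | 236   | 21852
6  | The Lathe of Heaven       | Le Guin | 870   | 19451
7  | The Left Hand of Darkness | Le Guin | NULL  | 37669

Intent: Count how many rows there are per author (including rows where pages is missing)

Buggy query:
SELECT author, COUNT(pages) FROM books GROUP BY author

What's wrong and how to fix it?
Bug: COUNT(column) counts non-NULL values only; rows with NULL pages aren't counted

Fix: Replace COUNT(pages) with COUNT(*)

Corrected query:
SELECT author, COUNT(*) FROM books GROUP BY author

Result:
author  | COUNT(*)
--------+---------
Austen  | 1       
Le Guin | 6       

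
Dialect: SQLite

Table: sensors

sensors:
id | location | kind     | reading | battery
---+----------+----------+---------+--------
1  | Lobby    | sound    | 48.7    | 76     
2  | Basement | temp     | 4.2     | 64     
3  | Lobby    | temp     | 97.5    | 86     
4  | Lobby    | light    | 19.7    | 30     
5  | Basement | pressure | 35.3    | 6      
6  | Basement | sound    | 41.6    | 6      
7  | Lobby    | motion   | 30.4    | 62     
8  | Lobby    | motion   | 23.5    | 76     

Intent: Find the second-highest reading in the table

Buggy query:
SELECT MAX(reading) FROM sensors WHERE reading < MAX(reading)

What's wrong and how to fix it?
Bug: The inner MAX is an aggregate inside WHERE, which is not allowed

Fix: Put the inner MAX in a scalar subquery

Corrected query:
SELECT MAX(reading) FROM sensors WHERE reading < (SELECT MAX(reading) FROM sensors)

Result:
MAX(reading)
------------
48.7        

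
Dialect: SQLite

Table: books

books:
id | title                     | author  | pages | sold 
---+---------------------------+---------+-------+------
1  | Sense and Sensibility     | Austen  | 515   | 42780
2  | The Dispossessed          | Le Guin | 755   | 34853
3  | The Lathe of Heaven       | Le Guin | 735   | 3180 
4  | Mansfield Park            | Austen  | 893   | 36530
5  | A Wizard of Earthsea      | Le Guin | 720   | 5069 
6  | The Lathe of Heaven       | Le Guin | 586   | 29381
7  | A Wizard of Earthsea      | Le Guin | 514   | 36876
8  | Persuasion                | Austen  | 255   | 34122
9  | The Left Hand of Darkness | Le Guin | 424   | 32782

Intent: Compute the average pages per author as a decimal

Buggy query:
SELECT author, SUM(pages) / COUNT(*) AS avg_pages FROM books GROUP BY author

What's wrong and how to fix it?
Bug: Both operands are integers, so '/' performs integer division and truncates

Fix: Multiply by 1.0 (or CAST to REAL) to force floating-point division

Corrected query:
SELECT author, SUM(pages) * 1.0 / COUNT(*) AS avg_pages FROM books GROUP BY author

Result:
author  | avg_pages 
--------+-----------
Austen  | 554.333333
Le Guin | 622.333333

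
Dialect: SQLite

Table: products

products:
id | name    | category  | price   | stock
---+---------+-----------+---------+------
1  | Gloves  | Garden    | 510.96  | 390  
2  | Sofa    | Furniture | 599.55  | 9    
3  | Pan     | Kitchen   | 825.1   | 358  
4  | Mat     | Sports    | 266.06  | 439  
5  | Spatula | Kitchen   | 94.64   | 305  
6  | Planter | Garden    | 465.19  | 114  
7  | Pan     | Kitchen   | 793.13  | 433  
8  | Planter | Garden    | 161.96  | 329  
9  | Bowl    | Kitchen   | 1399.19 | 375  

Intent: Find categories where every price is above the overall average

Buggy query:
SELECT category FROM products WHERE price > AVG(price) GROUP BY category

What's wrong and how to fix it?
Bug: AVG() is an aggregate; it can't sit directly in WHERE

Fix: Compute the overall average in a scalar subquery and compare each group's MIN against it in HAVING

Corrected query:
SELECT category FROM products GROUP BY category HAVING MIN(price) > (SELECT AVG(price) FROM products)

Result:
category 
---------
Furniture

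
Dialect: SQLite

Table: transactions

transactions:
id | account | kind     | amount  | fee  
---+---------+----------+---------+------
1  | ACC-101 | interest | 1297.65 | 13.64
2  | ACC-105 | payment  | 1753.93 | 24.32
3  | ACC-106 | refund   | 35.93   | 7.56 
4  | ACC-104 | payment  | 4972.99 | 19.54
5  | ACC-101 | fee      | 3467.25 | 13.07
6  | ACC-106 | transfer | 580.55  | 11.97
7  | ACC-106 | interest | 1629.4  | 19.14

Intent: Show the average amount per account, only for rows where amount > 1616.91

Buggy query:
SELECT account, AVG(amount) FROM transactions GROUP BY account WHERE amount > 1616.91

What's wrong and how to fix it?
Bug: Row-level WHERE must come before GROUP BY in the clause order

Fix: Place WHERE between FROM and GROUP BY

Corrected query:
SELECT account, AVG(amount) FROM transactions WHERE amount > 1616.91 GROUP BY account

Result:
account | AVG(amount)
--------+------------
ACC-101 | 3467.25    
ACC-104 | 4972.99    
ACC-105 | 1753.93    
ACC-106 | 1629.4     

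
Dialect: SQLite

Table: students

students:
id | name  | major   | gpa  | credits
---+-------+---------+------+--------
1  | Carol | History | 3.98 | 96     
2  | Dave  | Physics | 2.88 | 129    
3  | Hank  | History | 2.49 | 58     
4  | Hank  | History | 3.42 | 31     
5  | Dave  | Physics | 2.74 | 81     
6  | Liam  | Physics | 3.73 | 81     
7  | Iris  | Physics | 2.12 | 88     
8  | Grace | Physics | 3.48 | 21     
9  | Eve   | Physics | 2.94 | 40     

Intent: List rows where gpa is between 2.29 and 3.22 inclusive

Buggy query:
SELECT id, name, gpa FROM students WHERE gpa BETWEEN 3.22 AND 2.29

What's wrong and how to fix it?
Bug: BETWEEN expects the lower bound first; with 3.22 AND 2.29 the range is empty

Fix: Swap the bounds so the smaller value comes first

Corrected query:
SELECT id, name, gpa FROM students WHERE gpa BETWEEN 2.29 AND 3.22

Result:
id | name | gpa 
---+------+-----
2  | Dave | 2.88
3  | Hank | 2.49
5  | Dave | 2.74
9  | Eve  | 2.94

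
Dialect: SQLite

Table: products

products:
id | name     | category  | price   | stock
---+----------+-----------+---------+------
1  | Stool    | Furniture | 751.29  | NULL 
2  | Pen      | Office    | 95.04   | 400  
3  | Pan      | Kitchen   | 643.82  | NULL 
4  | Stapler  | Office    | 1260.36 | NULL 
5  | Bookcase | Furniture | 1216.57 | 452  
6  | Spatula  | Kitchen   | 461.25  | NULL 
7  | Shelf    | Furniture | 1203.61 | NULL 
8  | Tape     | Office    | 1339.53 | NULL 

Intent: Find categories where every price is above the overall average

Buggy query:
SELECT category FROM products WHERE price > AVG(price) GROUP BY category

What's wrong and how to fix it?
Bug: WHERE evaluates per row before aggregation, so AVG() is unavailable

Fix: Use a subquery for AVG and a HAVING MIN(...) filter so the condition holds for every row in the group

Corrected query:
SELECT category FROM products GROUP BY category HAVING MIN(price) > (SELECT AVG(price) FROM products)

Result:
(no rows)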